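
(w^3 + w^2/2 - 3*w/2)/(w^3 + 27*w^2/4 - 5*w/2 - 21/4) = 2*w*(2*w + 3)/(4*w^2 + 31*w + 21)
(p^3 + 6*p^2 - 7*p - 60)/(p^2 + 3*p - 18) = (p^2 + 9*p + 20)/(p + 6)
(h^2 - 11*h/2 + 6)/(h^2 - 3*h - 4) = (h - 3/2)/(h + 1)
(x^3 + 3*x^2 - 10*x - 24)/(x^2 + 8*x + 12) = (x^2 + x - 12)/(x + 6)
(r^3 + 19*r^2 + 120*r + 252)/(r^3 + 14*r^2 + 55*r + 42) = (r + 6)/(r + 1)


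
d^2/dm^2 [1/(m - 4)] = 2/(m - 4)^3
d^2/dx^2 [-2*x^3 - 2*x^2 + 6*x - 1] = -12*x - 4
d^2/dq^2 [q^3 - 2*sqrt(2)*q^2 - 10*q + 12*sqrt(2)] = 6*q - 4*sqrt(2)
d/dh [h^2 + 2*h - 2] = 2*h + 2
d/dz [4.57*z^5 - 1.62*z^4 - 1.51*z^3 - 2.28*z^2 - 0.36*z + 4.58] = 22.85*z^4 - 6.48*z^3 - 4.53*z^2 - 4.56*z - 0.36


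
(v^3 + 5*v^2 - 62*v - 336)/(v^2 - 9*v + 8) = (v^2 + 13*v + 42)/(v - 1)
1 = 1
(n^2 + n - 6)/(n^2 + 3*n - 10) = (n + 3)/(n + 5)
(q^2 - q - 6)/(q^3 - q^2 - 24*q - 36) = (q - 3)/(q^2 - 3*q - 18)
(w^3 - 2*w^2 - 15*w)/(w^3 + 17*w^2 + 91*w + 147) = w*(w - 5)/(w^2 + 14*w + 49)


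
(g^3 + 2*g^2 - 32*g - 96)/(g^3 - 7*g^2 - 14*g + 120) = (g + 4)/(g - 5)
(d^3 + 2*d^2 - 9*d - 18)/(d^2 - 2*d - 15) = (d^2 - d - 6)/(d - 5)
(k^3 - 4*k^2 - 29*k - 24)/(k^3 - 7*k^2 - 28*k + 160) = (k^2 + 4*k + 3)/(k^2 + k - 20)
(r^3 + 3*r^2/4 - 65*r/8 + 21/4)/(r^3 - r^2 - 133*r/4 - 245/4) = (4*r^2 - 11*r + 6)/(2*(2*r^2 - 9*r - 35))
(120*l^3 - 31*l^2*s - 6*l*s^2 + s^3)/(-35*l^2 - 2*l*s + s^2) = (24*l^2 - 11*l*s + s^2)/(-7*l + s)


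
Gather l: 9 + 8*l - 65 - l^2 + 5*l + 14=-l^2 + 13*l - 42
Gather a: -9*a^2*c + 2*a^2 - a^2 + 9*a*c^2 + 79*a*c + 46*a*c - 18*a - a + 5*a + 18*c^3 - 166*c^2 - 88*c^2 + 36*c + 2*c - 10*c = a^2*(1 - 9*c) + a*(9*c^2 + 125*c - 14) + 18*c^3 - 254*c^2 + 28*c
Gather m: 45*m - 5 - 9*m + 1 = 36*m - 4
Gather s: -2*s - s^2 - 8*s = -s^2 - 10*s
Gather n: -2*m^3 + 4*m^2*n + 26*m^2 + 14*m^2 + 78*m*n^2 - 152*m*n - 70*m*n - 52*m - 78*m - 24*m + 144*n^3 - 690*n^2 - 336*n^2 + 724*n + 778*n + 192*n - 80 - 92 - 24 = -2*m^3 + 40*m^2 - 154*m + 144*n^3 + n^2*(78*m - 1026) + n*(4*m^2 - 222*m + 1694) - 196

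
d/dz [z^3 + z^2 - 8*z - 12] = 3*z^2 + 2*z - 8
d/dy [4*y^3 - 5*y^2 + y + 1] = 12*y^2 - 10*y + 1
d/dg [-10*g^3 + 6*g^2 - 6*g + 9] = -30*g^2 + 12*g - 6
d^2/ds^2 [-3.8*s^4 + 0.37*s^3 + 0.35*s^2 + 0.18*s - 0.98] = -45.6*s^2 + 2.22*s + 0.7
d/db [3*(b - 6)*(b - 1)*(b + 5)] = 9*b^2 - 12*b - 87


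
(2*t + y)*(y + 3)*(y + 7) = 2*t*y^2 + 20*t*y + 42*t + y^3 + 10*y^2 + 21*y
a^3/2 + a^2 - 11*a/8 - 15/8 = (a/2 + 1/2)*(a - 3/2)*(a + 5/2)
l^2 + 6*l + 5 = (l + 1)*(l + 5)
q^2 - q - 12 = (q - 4)*(q + 3)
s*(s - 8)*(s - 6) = s^3 - 14*s^2 + 48*s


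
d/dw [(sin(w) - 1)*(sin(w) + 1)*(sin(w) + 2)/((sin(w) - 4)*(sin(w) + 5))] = (sin(w)^4 + 2*sin(w)^3 - 57*sin(w)^2 - 76*sin(w) + 22)*cos(w)/((sin(w) - 4)^2*(sin(w) + 5)^2)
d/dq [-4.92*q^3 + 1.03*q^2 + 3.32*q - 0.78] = -14.76*q^2 + 2.06*q + 3.32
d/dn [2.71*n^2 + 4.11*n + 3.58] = 5.42*n + 4.11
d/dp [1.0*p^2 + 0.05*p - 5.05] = 2.0*p + 0.05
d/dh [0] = 0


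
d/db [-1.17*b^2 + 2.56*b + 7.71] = 2.56 - 2.34*b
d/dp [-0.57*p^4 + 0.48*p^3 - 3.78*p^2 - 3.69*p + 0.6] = -2.28*p^3 + 1.44*p^2 - 7.56*p - 3.69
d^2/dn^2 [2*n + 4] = 0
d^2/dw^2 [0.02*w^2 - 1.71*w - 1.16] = 0.0400000000000000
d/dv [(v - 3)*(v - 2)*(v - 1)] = 3*v^2 - 12*v + 11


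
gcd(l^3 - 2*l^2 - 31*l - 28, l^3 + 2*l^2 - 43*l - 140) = l^2 - 3*l - 28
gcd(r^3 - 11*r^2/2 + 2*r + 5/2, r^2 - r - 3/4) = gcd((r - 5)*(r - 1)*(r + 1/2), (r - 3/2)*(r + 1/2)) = r + 1/2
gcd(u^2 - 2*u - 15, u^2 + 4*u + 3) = u + 3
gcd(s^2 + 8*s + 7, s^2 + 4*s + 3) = s + 1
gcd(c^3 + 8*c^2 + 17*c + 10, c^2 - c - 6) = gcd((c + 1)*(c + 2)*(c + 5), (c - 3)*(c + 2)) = c + 2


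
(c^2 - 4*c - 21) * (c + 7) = c^3 + 3*c^2 - 49*c - 147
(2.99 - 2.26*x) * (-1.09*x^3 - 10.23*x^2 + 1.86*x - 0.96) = 2.4634*x^4 + 19.8607*x^3 - 34.7913*x^2 + 7.731*x - 2.8704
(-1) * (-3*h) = 3*h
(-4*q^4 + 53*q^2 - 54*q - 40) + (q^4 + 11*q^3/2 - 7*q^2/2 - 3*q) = -3*q^4 + 11*q^3/2 + 99*q^2/2 - 57*q - 40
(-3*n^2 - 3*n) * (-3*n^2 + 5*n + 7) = 9*n^4 - 6*n^3 - 36*n^2 - 21*n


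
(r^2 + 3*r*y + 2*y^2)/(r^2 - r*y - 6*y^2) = (-r - y)/(-r + 3*y)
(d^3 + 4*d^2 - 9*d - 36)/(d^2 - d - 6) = (d^2 + 7*d + 12)/(d + 2)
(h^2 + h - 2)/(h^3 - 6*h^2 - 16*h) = (h - 1)/(h*(h - 8))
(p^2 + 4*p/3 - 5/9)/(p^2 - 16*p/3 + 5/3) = (p + 5/3)/(p - 5)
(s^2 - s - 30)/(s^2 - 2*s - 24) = (s + 5)/(s + 4)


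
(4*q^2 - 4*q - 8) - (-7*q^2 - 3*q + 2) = 11*q^2 - q - 10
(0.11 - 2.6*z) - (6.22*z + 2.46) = -8.82*z - 2.35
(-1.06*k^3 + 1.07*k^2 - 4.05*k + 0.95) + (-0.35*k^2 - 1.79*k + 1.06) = -1.06*k^3 + 0.72*k^2 - 5.84*k + 2.01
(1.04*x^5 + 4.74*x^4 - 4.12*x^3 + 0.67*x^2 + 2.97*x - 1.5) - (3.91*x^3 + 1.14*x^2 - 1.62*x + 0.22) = 1.04*x^5 + 4.74*x^4 - 8.03*x^3 - 0.47*x^2 + 4.59*x - 1.72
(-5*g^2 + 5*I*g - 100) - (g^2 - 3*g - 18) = -6*g^2 + 3*g + 5*I*g - 82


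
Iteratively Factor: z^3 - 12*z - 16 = (z - 4)*(z^2 + 4*z + 4) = (z - 4)*(z + 2)*(z + 2)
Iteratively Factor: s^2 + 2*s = (s + 2)*(s)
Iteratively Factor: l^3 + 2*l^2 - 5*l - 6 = (l - 2)*(l^2 + 4*l + 3) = (l - 2)*(l + 3)*(l + 1)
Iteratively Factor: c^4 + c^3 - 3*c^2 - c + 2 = (c - 1)*(c^3 + 2*c^2 - c - 2) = (c - 1)*(c + 2)*(c^2 - 1) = (c - 1)^2*(c + 2)*(c + 1)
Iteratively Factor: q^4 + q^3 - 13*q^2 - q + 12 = (q + 1)*(q^3 - 13*q + 12) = (q + 1)*(q + 4)*(q^2 - 4*q + 3) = (q - 3)*(q + 1)*(q + 4)*(q - 1)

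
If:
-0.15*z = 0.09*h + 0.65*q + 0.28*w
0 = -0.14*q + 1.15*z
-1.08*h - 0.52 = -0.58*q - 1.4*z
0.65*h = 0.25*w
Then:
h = -0.26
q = 0.32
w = -0.68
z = 0.04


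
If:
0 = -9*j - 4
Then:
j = -4/9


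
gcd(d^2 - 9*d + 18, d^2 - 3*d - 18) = d - 6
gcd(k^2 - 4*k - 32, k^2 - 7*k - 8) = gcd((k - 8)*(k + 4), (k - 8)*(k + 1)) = k - 8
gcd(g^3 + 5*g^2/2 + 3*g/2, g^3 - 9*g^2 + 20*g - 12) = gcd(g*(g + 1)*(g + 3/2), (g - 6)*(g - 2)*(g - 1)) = 1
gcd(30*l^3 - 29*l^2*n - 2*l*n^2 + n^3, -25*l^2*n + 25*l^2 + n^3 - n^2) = 5*l + n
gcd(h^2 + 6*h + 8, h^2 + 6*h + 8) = h^2 + 6*h + 8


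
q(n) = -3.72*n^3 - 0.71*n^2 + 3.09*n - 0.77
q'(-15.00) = -2486.61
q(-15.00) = 12348.13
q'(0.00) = 3.09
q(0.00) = -0.77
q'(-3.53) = -130.96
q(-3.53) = 143.11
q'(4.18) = -197.84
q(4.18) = -271.95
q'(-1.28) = -13.38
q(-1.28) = 1.91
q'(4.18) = -197.84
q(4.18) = -271.95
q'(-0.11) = 3.11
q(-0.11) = -1.11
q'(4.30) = -209.36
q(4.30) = -296.38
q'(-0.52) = 0.81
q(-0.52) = -2.05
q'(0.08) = 2.90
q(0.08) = -0.53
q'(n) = -11.16*n^2 - 1.42*n + 3.09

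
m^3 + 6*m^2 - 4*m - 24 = (m - 2)*(m + 2)*(m + 6)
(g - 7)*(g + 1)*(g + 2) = g^3 - 4*g^2 - 19*g - 14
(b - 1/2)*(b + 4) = b^2 + 7*b/2 - 2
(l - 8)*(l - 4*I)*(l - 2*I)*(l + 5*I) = l^4 - 8*l^3 - I*l^3 + 22*l^2 + 8*I*l^2 - 176*l - 40*I*l + 320*I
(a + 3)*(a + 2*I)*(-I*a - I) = -I*a^3 + 2*a^2 - 4*I*a^2 + 8*a - 3*I*a + 6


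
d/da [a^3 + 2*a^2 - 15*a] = 3*a^2 + 4*a - 15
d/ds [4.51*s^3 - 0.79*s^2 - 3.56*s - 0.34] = 13.53*s^2 - 1.58*s - 3.56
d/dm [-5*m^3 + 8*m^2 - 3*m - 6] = -15*m^2 + 16*m - 3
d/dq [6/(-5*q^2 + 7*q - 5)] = 6*(10*q - 7)/(5*q^2 - 7*q + 5)^2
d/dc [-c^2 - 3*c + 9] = -2*c - 3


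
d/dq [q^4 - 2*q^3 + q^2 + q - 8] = 4*q^3 - 6*q^2 + 2*q + 1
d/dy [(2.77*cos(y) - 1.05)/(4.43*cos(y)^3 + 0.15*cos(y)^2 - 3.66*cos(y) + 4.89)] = (24.5422*cos(y)^3 - 13.539*cos(y)^2 - 0.315*cos(y) - 9.7023)*sin(y)/(19.6249*cos(y)^6 + 1.329*cos(y)^5 - 32.4051*cos(y)^4 + 42.2274*cos(y)^3 + 14.8626*cos(y)^2 - 35.7948*cos(y) + 23.9121)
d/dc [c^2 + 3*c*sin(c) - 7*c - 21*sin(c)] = 3*c*cos(c) + 2*c + 3*sin(c) - 21*cos(c) - 7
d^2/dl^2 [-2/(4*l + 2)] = -8/(2*l + 1)^3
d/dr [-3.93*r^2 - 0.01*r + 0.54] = -7.86*r - 0.01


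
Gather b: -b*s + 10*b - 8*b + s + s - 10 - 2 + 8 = b*(2 - s) + 2*s - 4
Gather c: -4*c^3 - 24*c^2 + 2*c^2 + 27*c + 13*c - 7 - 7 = -4*c^3 - 22*c^2 + 40*c - 14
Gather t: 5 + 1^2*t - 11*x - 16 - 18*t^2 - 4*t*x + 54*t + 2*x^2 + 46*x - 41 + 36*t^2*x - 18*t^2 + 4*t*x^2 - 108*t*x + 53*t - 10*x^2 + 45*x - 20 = t^2*(36*x - 36) + t*(4*x^2 - 112*x + 108) - 8*x^2 + 80*x - 72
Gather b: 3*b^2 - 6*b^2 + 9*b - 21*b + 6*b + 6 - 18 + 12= -3*b^2 - 6*b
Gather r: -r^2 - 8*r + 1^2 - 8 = -r^2 - 8*r - 7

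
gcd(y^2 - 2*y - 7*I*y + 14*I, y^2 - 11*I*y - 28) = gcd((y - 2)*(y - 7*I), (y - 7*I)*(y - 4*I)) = y - 7*I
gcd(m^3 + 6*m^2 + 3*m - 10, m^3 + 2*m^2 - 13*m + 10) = m^2 + 4*m - 5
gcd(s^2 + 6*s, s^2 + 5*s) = s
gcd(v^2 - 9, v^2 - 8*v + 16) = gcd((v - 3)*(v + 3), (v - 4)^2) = 1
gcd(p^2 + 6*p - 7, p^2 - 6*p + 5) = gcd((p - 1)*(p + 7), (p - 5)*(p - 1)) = p - 1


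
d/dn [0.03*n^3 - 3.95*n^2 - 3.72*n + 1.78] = 0.09*n^2 - 7.9*n - 3.72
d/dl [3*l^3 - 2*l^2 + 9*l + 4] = 9*l^2 - 4*l + 9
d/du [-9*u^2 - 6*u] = -18*u - 6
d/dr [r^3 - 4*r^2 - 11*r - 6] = 3*r^2 - 8*r - 11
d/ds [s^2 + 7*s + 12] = 2*s + 7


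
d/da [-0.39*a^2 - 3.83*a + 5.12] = -0.78*a - 3.83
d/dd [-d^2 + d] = 1 - 2*d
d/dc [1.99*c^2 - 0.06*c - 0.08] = 3.98*c - 0.06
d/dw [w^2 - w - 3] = 2*w - 1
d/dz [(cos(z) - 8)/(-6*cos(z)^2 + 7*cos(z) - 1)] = (6*sin(z)^2 + 96*cos(z) - 61)*sin(z)/(6*cos(z)^2 - 7*cos(z) + 1)^2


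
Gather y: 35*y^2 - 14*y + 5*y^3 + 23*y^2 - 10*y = 5*y^3 + 58*y^2 - 24*y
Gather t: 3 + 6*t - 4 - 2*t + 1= 4*t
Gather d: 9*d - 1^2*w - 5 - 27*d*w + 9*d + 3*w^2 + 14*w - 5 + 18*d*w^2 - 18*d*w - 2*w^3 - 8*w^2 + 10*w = d*(18*w^2 - 45*w + 18) - 2*w^3 - 5*w^2 + 23*w - 10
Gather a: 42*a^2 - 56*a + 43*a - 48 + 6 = 42*a^2 - 13*a - 42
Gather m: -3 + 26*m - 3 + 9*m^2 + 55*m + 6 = 9*m^2 + 81*m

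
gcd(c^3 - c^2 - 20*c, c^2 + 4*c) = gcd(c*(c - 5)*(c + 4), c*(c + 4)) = c^2 + 4*c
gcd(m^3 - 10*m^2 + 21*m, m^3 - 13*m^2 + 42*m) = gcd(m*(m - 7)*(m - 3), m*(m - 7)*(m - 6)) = m^2 - 7*m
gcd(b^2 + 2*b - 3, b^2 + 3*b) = b + 3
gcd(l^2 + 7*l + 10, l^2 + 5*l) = l + 5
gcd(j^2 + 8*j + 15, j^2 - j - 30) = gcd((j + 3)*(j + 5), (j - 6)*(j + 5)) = j + 5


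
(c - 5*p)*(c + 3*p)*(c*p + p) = c^3*p - 2*c^2*p^2 + c^2*p - 15*c*p^3 - 2*c*p^2 - 15*p^3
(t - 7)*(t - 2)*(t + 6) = t^3 - 3*t^2 - 40*t + 84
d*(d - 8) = d^2 - 8*d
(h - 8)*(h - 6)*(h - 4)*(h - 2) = h^4 - 20*h^3 + 140*h^2 - 400*h + 384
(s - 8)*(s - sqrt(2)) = s^2 - 8*s - sqrt(2)*s + 8*sqrt(2)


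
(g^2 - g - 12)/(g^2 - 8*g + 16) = (g + 3)/(g - 4)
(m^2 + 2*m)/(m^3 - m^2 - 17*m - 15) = m*(m + 2)/(m^3 - m^2 - 17*m - 15)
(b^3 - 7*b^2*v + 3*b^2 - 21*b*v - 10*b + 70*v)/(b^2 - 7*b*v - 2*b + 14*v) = b + 5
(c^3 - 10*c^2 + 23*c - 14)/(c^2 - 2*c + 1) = (c^2 - 9*c + 14)/(c - 1)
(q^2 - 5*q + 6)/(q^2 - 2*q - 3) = (q - 2)/(q + 1)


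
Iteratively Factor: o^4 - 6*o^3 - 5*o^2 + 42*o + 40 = (o - 5)*(o^3 - o^2 - 10*o - 8) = (o - 5)*(o + 1)*(o^2 - 2*o - 8) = (o - 5)*(o + 1)*(o + 2)*(o - 4)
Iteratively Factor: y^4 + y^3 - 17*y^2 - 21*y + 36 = (y - 4)*(y^3 + 5*y^2 + 3*y - 9) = (y - 4)*(y + 3)*(y^2 + 2*y - 3) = (y - 4)*(y + 3)^2*(y - 1)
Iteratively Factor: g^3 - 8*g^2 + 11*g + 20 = (g - 5)*(g^2 - 3*g - 4) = (g - 5)*(g + 1)*(g - 4)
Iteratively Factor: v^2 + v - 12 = (v - 3)*(v + 4)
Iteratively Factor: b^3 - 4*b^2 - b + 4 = (b - 4)*(b^2 - 1) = (b - 4)*(b + 1)*(b - 1)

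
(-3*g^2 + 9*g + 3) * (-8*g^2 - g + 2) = 24*g^4 - 69*g^3 - 39*g^2 + 15*g + 6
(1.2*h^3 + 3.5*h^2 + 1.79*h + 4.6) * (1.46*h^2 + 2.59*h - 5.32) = 1.752*h^5 + 8.218*h^4 + 5.2944*h^3 - 7.2679*h^2 + 2.3912*h - 24.472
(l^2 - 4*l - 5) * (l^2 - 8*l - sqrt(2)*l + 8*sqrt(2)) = l^4 - 12*l^3 - sqrt(2)*l^3 + 12*sqrt(2)*l^2 + 27*l^2 - 27*sqrt(2)*l + 40*l - 40*sqrt(2)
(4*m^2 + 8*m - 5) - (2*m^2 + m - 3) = 2*m^2 + 7*m - 2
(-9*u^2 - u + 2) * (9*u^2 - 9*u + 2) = -81*u^4 + 72*u^3 + 9*u^2 - 20*u + 4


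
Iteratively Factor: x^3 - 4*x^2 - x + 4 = (x - 1)*(x^2 - 3*x - 4) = (x - 1)*(x + 1)*(x - 4)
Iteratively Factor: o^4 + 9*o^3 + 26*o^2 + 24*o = (o + 4)*(o^3 + 5*o^2 + 6*o) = (o + 2)*(o + 4)*(o^2 + 3*o) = o*(o + 2)*(o + 4)*(o + 3)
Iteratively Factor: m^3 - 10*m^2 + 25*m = (m - 5)*(m^2 - 5*m) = m*(m - 5)*(m - 5)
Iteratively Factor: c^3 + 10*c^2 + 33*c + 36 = (c + 3)*(c^2 + 7*c + 12) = (c + 3)^2*(c + 4)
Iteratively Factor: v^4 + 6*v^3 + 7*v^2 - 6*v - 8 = (v + 4)*(v^3 + 2*v^2 - v - 2) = (v + 2)*(v + 4)*(v^2 - 1) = (v + 1)*(v + 2)*(v + 4)*(v - 1)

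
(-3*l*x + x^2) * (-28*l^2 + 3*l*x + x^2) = 84*l^3*x - 37*l^2*x^2 + x^4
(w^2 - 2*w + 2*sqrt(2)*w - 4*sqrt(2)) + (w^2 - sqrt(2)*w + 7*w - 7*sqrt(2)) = 2*w^2 + sqrt(2)*w + 5*w - 11*sqrt(2)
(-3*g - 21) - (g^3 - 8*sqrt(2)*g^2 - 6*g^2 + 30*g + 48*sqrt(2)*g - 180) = -g^3 + 6*g^2 + 8*sqrt(2)*g^2 - 48*sqrt(2)*g - 33*g + 159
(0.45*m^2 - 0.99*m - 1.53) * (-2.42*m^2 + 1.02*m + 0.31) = -1.089*m^4 + 2.8548*m^3 + 2.8323*m^2 - 1.8675*m - 0.4743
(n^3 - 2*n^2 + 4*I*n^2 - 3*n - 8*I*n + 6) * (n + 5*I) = n^4 - 2*n^3 + 9*I*n^3 - 23*n^2 - 18*I*n^2 + 46*n - 15*I*n + 30*I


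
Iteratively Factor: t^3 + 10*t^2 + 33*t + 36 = (t + 4)*(t^2 + 6*t + 9) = (t + 3)*(t + 4)*(t + 3)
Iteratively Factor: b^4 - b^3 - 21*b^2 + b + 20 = (b - 5)*(b^3 + 4*b^2 - b - 4) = (b - 5)*(b - 1)*(b^2 + 5*b + 4) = (b - 5)*(b - 1)*(b + 1)*(b + 4)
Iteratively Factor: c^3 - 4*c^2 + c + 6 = (c - 2)*(c^2 - 2*c - 3) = (c - 3)*(c - 2)*(c + 1)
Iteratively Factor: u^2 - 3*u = (u)*(u - 3)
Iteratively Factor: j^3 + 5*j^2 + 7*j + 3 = (j + 1)*(j^2 + 4*j + 3) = (j + 1)*(j + 3)*(j + 1)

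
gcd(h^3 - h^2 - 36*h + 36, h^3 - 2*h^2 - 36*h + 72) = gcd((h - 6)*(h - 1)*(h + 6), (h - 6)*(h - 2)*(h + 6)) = h^2 - 36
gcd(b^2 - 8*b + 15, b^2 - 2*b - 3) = b - 3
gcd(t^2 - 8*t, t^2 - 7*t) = t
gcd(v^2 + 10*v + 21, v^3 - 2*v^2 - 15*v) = v + 3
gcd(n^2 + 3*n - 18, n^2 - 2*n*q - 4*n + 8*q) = 1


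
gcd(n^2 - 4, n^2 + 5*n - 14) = n - 2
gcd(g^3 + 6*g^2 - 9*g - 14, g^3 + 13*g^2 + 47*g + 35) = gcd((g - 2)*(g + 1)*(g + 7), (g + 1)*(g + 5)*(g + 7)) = g^2 + 8*g + 7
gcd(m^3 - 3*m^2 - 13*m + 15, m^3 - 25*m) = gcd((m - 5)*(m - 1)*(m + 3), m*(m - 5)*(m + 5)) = m - 5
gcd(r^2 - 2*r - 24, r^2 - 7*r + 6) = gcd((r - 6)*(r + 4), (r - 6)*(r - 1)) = r - 6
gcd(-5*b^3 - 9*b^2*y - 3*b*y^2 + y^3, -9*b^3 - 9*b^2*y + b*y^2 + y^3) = b + y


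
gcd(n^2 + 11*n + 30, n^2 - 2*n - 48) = n + 6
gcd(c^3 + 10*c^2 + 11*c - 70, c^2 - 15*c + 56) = 1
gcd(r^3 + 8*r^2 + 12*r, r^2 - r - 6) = r + 2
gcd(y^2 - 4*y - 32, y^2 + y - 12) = y + 4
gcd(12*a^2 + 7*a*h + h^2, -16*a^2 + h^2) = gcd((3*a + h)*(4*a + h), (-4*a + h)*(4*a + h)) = 4*a + h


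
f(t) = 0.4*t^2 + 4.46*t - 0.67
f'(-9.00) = -2.74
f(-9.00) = -8.41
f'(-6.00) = -0.34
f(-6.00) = -13.03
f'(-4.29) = 1.03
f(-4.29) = -12.44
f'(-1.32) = 3.40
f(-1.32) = -5.86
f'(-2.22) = 2.68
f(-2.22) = -8.60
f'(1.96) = 6.03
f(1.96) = 9.61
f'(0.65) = 4.98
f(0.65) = 2.40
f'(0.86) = 5.15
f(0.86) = 3.46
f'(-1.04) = 3.63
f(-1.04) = -4.88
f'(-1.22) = 3.48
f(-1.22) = -5.52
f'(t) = 0.8*t + 4.46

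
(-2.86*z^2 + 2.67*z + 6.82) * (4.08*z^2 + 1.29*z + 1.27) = -11.6688*z^4 + 7.2042*z^3 + 27.6377*z^2 + 12.1887*z + 8.6614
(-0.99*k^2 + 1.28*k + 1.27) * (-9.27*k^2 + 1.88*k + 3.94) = 9.1773*k^4 - 13.7268*k^3 - 13.2671*k^2 + 7.4308*k + 5.0038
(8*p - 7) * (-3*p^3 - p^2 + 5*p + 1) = -24*p^4 + 13*p^3 + 47*p^2 - 27*p - 7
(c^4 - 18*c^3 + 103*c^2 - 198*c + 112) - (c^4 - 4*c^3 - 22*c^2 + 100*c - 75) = -14*c^3 + 125*c^2 - 298*c + 187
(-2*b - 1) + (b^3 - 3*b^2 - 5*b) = b^3 - 3*b^2 - 7*b - 1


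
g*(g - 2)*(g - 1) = g^3 - 3*g^2 + 2*g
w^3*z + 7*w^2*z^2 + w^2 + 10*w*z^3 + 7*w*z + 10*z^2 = (w + 2*z)*(w + 5*z)*(w*z + 1)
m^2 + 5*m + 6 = (m + 2)*(m + 3)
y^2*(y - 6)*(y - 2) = y^4 - 8*y^3 + 12*y^2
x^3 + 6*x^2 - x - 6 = (x - 1)*(x + 1)*(x + 6)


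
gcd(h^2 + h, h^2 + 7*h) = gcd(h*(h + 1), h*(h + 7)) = h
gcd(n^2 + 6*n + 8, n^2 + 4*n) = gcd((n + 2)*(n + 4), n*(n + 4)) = n + 4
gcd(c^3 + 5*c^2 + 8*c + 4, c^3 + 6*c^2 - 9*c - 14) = c + 1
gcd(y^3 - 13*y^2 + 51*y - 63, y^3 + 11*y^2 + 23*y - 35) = 1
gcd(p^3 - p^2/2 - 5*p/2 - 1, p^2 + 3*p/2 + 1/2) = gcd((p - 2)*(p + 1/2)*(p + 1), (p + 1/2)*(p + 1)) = p^2 + 3*p/2 + 1/2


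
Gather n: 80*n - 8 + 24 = 80*n + 16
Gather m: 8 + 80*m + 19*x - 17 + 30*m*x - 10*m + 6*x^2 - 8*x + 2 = m*(30*x + 70) + 6*x^2 + 11*x - 7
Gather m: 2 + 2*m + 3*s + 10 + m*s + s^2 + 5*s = m*(s + 2) + s^2 + 8*s + 12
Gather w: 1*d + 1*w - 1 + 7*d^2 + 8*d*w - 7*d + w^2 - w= 7*d^2 + 8*d*w - 6*d + w^2 - 1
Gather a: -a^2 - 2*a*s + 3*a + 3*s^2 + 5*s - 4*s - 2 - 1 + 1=-a^2 + a*(3 - 2*s) + 3*s^2 + s - 2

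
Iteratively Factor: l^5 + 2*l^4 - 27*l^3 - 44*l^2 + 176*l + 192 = (l - 3)*(l^4 + 5*l^3 - 12*l^2 - 80*l - 64) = (l - 4)*(l - 3)*(l^3 + 9*l^2 + 24*l + 16) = (l - 4)*(l - 3)*(l + 1)*(l^2 + 8*l + 16) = (l - 4)*(l - 3)*(l + 1)*(l + 4)*(l + 4)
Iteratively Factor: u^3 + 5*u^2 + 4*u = (u + 4)*(u^2 + u) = u*(u + 4)*(u + 1)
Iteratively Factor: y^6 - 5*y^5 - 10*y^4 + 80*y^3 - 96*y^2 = (y - 4)*(y^5 - y^4 - 14*y^3 + 24*y^2) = (y - 4)*(y - 2)*(y^4 + y^3 - 12*y^2) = (y - 4)*(y - 3)*(y - 2)*(y^3 + 4*y^2) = y*(y - 4)*(y - 3)*(y - 2)*(y^2 + 4*y) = y^2*(y - 4)*(y - 3)*(y - 2)*(y + 4)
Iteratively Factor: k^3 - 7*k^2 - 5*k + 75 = (k - 5)*(k^2 - 2*k - 15) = (k - 5)^2*(k + 3)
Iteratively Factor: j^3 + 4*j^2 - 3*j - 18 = (j - 2)*(j^2 + 6*j + 9) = (j - 2)*(j + 3)*(j + 3)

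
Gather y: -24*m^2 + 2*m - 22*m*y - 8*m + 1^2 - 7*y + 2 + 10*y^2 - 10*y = -24*m^2 - 6*m + 10*y^2 + y*(-22*m - 17) + 3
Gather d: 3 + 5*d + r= 5*d + r + 3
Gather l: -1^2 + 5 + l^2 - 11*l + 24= l^2 - 11*l + 28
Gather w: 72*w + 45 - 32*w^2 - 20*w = -32*w^2 + 52*w + 45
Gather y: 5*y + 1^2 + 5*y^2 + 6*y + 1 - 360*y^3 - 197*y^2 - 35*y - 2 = -360*y^3 - 192*y^2 - 24*y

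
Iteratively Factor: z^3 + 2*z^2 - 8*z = (z - 2)*(z^2 + 4*z) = z*(z - 2)*(z + 4)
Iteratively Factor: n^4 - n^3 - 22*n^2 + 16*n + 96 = (n - 3)*(n^3 + 2*n^2 - 16*n - 32) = (n - 3)*(n + 2)*(n^2 - 16) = (n - 4)*(n - 3)*(n + 2)*(n + 4)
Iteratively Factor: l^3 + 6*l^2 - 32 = (l + 4)*(l^2 + 2*l - 8) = (l + 4)^2*(l - 2)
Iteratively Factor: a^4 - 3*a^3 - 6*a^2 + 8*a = (a - 4)*(a^3 + a^2 - 2*a) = a*(a - 4)*(a^2 + a - 2) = a*(a - 4)*(a + 2)*(a - 1)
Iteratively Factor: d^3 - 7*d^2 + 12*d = (d - 4)*(d^2 - 3*d) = d*(d - 4)*(d - 3)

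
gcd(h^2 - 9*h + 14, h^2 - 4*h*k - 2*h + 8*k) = h - 2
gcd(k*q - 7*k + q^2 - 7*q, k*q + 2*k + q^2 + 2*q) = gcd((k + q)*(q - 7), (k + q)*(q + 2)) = k + q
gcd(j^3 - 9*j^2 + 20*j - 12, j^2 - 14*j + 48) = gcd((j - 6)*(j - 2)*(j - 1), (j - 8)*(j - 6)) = j - 6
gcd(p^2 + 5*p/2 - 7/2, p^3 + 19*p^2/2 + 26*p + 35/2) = p + 7/2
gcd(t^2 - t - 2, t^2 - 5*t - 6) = t + 1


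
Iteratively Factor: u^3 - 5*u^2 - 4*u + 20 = (u - 2)*(u^2 - 3*u - 10) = (u - 5)*(u - 2)*(u + 2)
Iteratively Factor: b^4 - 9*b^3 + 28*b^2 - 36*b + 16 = (b - 1)*(b^3 - 8*b^2 + 20*b - 16) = (b - 4)*(b - 1)*(b^2 - 4*b + 4) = (b - 4)*(b - 2)*(b - 1)*(b - 2)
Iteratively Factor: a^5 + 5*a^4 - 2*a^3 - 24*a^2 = (a)*(a^4 + 5*a^3 - 2*a^2 - 24*a) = a*(a + 3)*(a^3 + 2*a^2 - 8*a) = a*(a + 3)*(a + 4)*(a^2 - 2*a) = a*(a - 2)*(a + 3)*(a + 4)*(a)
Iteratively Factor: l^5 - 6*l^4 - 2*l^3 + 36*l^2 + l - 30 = (l + 2)*(l^4 - 8*l^3 + 14*l^2 + 8*l - 15) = (l - 3)*(l + 2)*(l^3 - 5*l^2 - l + 5) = (l - 5)*(l - 3)*(l + 2)*(l^2 - 1) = (l - 5)*(l - 3)*(l + 1)*(l + 2)*(l - 1)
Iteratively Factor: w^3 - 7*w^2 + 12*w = (w)*(w^2 - 7*w + 12) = w*(w - 4)*(w - 3)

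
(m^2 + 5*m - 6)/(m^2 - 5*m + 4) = (m + 6)/(m - 4)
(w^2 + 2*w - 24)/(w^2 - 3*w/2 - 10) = 2*(w + 6)/(2*w + 5)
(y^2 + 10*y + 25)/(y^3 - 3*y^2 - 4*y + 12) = (y^2 + 10*y + 25)/(y^3 - 3*y^2 - 4*y + 12)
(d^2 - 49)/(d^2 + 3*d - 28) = (d - 7)/(d - 4)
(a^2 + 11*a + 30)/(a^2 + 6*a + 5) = (a + 6)/(a + 1)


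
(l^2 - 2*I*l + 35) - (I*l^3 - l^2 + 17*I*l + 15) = -I*l^3 + 2*l^2 - 19*I*l + 20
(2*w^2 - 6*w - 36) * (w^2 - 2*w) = 2*w^4 - 10*w^3 - 24*w^2 + 72*w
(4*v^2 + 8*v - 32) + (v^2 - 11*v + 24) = 5*v^2 - 3*v - 8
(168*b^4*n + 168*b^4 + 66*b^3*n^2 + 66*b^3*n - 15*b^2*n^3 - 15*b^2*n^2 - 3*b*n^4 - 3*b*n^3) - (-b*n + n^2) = 168*b^4*n + 168*b^4 + 66*b^3*n^2 + 66*b^3*n - 15*b^2*n^3 - 15*b^2*n^2 - 3*b*n^4 - 3*b*n^3 + b*n - n^2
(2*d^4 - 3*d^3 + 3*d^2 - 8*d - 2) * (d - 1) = 2*d^5 - 5*d^4 + 6*d^3 - 11*d^2 + 6*d + 2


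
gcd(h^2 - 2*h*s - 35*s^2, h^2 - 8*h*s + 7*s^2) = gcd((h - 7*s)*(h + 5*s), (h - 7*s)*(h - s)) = -h + 7*s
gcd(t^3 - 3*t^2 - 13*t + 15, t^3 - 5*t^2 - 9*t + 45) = t^2 - 2*t - 15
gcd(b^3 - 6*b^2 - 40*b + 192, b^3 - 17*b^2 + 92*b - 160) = b^2 - 12*b + 32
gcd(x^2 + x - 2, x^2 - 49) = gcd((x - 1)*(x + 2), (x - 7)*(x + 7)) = 1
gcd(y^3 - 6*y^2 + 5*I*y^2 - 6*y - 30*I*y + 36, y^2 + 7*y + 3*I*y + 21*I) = y + 3*I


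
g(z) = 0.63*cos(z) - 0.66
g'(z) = -0.63*sin(z)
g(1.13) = -0.39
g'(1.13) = -0.57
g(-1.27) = -0.47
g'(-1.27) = 0.60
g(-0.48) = -0.10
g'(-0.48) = 0.29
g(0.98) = -0.31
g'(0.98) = -0.52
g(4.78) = -0.62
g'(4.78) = 0.63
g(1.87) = -0.85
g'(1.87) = -0.60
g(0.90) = -0.27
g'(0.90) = -0.49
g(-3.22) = -1.29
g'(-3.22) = -0.05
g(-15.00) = -1.14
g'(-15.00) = 0.41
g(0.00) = -0.03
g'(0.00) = 0.00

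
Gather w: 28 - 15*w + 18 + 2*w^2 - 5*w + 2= 2*w^2 - 20*w + 48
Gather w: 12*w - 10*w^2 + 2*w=-10*w^2 + 14*w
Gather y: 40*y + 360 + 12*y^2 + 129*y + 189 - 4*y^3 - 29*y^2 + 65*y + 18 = -4*y^3 - 17*y^2 + 234*y + 567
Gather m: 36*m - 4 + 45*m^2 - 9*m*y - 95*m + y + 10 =45*m^2 + m*(-9*y - 59) + y + 6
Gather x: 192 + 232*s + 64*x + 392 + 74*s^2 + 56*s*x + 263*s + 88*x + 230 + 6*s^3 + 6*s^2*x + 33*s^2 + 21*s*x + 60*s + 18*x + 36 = 6*s^3 + 107*s^2 + 555*s + x*(6*s^2 + 77*s + 170) + 850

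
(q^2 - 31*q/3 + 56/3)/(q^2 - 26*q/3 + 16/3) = (3*q - 7)/(3*q - 2)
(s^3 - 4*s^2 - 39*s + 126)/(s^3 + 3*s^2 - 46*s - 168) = (s - 3)/(s + 4)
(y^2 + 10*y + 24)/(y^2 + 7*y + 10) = (y^2 + 10*y + 24)/(y^2 + 7*y + 10)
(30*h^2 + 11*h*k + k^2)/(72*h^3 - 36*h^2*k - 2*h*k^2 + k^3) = (5*h + k)/(12*h^2 - 8*h*k + k^2)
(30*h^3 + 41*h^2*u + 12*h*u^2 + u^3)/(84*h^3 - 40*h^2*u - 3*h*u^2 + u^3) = (5*h^2 + 6*h*u + u^2)/(14*h^2 - 9*h*u + u^2)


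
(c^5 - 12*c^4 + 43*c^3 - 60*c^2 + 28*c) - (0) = c^5 - 12*c^4 + 43*c^3 - 60*c^2 + 28*c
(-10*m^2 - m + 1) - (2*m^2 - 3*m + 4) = -12*m^2 + 2*m - 3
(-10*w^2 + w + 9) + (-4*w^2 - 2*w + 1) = -14*w^2 - w + 10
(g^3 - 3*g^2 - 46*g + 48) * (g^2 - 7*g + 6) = g^5 - 10*g^4 - 19*g^3 + 352*g^2 - 612*g + 288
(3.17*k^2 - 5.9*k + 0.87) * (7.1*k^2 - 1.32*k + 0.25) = 22.507*k^4 - 46.0744*k^3 + 14.7575*k^2 - 2.6234*k + 0.2175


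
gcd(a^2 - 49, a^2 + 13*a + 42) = a + 7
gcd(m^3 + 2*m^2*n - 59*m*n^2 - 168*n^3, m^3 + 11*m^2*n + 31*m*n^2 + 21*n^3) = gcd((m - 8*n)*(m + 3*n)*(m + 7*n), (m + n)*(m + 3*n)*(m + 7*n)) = m^2 + 10*m*n + 21*n^2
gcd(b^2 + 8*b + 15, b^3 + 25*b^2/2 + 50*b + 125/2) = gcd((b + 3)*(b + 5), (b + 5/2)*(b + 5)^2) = b + 5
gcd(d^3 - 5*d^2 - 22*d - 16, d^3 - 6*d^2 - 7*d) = d + 1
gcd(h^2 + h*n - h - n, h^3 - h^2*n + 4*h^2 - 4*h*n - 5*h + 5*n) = h - 1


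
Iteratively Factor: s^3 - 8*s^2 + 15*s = (s)*(s^2 - 8*s + 15) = s*(s - 3)*(s - 5)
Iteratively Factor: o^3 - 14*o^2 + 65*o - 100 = (o - 5)*(o^2 - 9*o + 20) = (o - 5)*(o - 4)*(o - 5)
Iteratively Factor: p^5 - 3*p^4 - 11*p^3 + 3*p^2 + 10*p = (p + 2)*(p^4 - 5*p^3 - p^2 + 5*p) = (p - 5)*(p + 2)*(p^3 - p) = (p - 5)*(p - 1)*(p + 2)*(p^2 + p) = p*(p - 5)*(p - 1)*(p + 2)*(p + 1)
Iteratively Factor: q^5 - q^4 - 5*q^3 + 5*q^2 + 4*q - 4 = (q - 1)*(q^4 - 5*q^2 + 4) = (q - 1)*(q + 2)*(q^3 - 2*q^2 - q + 2) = (q - 1)^2*(q + 2)*(q^2 - q - 2) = (q - 1)^2*(q + 1)*(q + 2)*(q - 2)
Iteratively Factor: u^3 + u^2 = (u)*(u^2 + u) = u^2*(u + 1)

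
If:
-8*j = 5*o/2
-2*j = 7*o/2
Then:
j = 0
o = 0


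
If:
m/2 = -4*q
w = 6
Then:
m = -8*q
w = 6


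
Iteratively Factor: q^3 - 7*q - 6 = (q + 1)*(q^2 - q - 6) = (q - 3)*(q + 1)*(q + 2)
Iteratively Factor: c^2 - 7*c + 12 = (c - 4)*(c - 3)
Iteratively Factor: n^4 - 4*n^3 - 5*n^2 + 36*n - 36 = (n - 3)*(n^3 - n^2 - 8*n + 12) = (n - 3)*(n + 3)*(n^2 - 4*n + 4) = (n - 3)*(n - 2)*(n + 3)*(n - 2)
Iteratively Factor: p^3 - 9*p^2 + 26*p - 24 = (p - 4)*(p^2 - 5*p + 6) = (p - 4)*(p - 3)*(p - 2)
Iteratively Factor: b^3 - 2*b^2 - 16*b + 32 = (b - 2)*(b^2 - 16) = (b - 2)*(b + 4)*(b - 4)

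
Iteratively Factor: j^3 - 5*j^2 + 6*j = (j - 3)*(j^2 - 2*j) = (j - 3)*(j - 2)*(j)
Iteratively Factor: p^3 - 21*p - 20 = (p - 5)*(p^2 + 5*p + 4) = (p - 5)*(p + 4)*(p + 1)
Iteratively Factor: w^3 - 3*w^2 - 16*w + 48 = (w - 3)*(w^2 - 16) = (w - 3)*(w + 4)*(w - 4)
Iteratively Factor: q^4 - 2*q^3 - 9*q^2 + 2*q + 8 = (q - 1)*(q^3 - q^2 - 10*q - 8) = (q - 1)*(q + 1)*(q^2 - 2*q - 8) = (q - 4)*(q - 1)*(q + 1)*(q + 2)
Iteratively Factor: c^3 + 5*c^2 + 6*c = (c + 2)*(c^2 + 3*c) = c*(c + 2)*(c + 3)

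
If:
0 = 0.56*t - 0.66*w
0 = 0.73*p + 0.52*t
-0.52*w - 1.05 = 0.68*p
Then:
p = -17.32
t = 24.32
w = 20.64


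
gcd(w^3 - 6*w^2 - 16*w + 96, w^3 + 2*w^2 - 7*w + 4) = w + 4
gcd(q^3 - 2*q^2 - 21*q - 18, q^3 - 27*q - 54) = q^2 - 3*q - 18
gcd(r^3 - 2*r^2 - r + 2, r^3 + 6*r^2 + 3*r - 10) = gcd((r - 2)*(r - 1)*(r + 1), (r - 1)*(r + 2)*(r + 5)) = r - 1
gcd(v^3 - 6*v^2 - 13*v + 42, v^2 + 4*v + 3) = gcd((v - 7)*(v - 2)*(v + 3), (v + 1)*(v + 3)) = v + 3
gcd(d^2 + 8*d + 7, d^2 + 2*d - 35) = d + 7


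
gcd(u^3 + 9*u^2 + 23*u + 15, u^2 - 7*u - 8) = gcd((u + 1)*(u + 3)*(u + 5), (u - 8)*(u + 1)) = u + 1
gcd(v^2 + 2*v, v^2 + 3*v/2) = v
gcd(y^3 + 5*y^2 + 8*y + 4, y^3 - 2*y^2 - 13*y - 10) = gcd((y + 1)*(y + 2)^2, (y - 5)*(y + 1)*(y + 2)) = y^2 + 3*y + 2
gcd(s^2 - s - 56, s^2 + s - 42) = s + 7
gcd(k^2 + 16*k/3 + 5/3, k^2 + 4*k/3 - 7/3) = 1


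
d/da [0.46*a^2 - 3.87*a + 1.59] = 0.92*a - 3.87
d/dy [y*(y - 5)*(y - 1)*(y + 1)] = 4*y^3 - 15*y^2 - 2*y + 5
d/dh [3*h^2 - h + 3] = 6*h - 1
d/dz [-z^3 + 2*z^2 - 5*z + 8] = -3*z^2 + 4*z - 5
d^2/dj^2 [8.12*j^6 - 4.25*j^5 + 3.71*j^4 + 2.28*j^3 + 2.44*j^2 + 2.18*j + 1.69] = 243.6*j^4 - 85.0*j^3 + 44.52*j^2 + 13.68*j + 4.88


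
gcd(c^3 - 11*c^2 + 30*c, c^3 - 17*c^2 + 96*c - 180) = c^2 - 11*c + 30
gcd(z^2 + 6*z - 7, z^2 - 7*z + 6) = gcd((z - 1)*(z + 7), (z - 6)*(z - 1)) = z - 1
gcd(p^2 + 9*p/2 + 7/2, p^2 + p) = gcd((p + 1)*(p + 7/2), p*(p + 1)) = p + 1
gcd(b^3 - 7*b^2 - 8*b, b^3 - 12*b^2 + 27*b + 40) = b^2 - 7*b - 8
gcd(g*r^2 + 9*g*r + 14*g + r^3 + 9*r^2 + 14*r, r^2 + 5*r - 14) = r + 7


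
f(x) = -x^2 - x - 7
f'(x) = -2*x - 1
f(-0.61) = -6.76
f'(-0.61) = 0.22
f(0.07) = -7.07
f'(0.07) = -1.14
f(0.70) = -8.19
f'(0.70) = -2.40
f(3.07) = -19.49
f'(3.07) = -7.14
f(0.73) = -8.26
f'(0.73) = -2.46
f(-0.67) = -6.78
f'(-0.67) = 0.34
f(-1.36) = -7.49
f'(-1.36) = 1.72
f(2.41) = -15.22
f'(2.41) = -5.82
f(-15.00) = -217.00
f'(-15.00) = 29.00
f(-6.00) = -37.00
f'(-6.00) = 11.00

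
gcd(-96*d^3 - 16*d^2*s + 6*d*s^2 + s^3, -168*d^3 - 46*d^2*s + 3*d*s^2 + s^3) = 24*d^2 + 10*d*s + s^2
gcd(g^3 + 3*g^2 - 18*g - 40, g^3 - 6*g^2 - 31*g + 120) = g + 5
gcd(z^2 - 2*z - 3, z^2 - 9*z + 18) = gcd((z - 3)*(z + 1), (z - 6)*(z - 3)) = z - 3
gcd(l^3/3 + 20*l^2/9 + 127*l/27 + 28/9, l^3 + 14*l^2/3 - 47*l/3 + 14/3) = 1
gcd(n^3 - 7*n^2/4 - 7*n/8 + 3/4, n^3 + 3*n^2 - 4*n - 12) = n - 2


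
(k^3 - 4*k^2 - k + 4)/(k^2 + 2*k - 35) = (k^3 - 4*k^2 - k + 4)/(k^2 + 2*k - 35)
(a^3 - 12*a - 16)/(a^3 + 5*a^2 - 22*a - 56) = (a + 2)/(a + 7)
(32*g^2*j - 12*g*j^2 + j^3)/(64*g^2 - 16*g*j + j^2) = j*(4*g - j)/(8*g - j)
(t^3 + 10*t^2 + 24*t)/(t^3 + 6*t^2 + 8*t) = (t + 6)/(t + 2)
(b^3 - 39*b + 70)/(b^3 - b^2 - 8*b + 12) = (b^2 + 2*b - 35)/(b^2 + b - 6)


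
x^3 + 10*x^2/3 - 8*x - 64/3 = (x - 8/3)*(x + 2)*(x + 4)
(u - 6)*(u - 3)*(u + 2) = u^3 - 7*u^2 + 36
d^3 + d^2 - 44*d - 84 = (d - 7)*(d + 2)*(d + 6)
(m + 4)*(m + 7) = m^2 + 11*m + 28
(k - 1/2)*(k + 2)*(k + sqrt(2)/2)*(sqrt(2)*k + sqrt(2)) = sqrt(2)*k^4 + k^3 + 5*sqrt(2)*k^3/2 + sqrt(2)*k^2/2 + 5*k^2/2 - sqrt(2)*k + k/2 - 1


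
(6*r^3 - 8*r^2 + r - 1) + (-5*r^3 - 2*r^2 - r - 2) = r^3 - 10*r^2 - 3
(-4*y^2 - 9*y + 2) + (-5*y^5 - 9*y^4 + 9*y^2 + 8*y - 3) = -5*y^5 - 9*y^4 + 5*y^2 - y - 1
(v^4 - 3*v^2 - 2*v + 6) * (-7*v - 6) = -7*v^5 - 6*v^4 + 21*v^3 + 32*v^2 - 30*v - 36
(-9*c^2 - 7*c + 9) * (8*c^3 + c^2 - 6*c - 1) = -72*c^5 - 65*c^4 + 119*c^3 + 60*c^2 - 47*c - 9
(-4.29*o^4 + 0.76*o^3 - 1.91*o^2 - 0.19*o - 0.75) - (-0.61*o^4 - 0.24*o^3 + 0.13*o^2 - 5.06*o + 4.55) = -3.68*o^4 + 1.0*o^3 - 2.04*o^2 + 4.87*o - 5.3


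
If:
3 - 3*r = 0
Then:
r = 1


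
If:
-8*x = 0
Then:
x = 0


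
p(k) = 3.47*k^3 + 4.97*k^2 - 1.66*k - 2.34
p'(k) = 10.41*k^2 + 9.94*k - 1.66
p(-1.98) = -6.50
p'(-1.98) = 19.47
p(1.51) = 18.43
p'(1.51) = 37.09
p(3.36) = 179.82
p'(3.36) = 149.26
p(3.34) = 176.85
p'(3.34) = 147.67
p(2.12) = 49.54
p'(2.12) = 66.20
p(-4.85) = -273.25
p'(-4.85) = 195.00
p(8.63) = 2583.78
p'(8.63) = 859.43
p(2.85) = 113.63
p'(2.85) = 111.22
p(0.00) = -2.34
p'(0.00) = -1.66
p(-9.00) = -2114.46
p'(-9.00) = 752.09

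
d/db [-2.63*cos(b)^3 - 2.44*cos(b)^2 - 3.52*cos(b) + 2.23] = (7.89*cos(b)^2 + 4.88*cos(b) + 3.52)*sin(b)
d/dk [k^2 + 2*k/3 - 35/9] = 2*k + 2/3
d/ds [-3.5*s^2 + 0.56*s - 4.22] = 0.56 - 7.0*s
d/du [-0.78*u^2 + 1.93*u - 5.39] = 1.93 - 1.56*u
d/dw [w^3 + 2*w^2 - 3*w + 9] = 3*w^2 + 4*w - 3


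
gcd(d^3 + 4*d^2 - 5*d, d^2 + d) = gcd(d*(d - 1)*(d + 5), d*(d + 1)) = d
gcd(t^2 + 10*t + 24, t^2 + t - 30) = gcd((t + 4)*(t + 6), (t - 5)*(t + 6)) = t + 6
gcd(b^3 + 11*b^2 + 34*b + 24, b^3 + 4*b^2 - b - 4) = b^2 + 5*b + 4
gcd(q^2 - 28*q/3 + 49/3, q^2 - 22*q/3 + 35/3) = q - 7/3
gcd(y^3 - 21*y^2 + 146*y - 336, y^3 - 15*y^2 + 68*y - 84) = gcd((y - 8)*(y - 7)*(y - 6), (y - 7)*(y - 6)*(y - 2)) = y^2 - 13*y + 42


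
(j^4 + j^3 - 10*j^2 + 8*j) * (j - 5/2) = j^5 - 3*j^4/2 - 25*j^3/2 + 33*j^2 - 20*j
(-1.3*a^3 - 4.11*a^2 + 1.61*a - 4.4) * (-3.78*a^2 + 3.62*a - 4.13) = 4.914*a^5 + 10.8298*a^4 - 15.595*a^3 + 39.4345*a^2 - 22.5773*a + 18.172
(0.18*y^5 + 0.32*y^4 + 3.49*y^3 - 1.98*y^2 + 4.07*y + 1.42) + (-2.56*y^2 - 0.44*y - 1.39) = 0.18*y^5 + 0.32*y^4 + 3.49*y^3 - 4.54*y^2 + 3.63*y + 0.03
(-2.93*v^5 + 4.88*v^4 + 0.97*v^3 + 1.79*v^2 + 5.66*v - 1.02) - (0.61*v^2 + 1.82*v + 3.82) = -2.93*v^5 + 4.88*v^4 + 0.97*v^3 + 1.18*v^2 + 3.84*v - 4.84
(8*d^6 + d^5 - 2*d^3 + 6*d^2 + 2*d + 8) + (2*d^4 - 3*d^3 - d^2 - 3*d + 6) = 8*d^6 + d^5 + 2*d^4 - 5*d^3 + 5*d^2 - d + 14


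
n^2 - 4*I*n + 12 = (n - 6*I)*(n + 2*I)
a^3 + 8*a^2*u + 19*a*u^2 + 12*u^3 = (a + u)*(a + 3*u)*(a + 4*u)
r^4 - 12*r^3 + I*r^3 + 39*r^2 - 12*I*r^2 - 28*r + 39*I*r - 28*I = (r - 7)*(r - 4)*(r - 1)*(r + I)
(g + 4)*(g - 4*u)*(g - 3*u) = g^3 - 7*g^2*u + 4*g^2 + 12*g*u^2 - 28*g*u + 48*u^2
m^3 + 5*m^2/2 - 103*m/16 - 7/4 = (m - 7/4)*(m + 1/4)*(m + 4)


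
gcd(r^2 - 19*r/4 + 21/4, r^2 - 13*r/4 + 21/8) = r - 7/4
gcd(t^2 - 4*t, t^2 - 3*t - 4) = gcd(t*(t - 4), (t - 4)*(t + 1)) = t - 4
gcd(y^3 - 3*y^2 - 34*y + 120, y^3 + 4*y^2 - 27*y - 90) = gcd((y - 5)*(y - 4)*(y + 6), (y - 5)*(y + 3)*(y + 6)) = y^2 + y - 30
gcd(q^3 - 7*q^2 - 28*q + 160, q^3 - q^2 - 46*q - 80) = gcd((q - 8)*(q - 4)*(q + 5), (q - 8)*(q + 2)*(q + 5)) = q^2 - 3*q - 40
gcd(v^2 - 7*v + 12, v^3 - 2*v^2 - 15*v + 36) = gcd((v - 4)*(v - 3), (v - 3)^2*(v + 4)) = v - 3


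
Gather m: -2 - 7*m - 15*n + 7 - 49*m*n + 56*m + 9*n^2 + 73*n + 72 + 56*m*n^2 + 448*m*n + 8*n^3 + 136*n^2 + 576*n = m*(56*n^2 + 399*n + 49) + 8*n^3 + 145*n^2 + 634*n + 77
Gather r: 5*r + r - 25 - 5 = 6*r - 30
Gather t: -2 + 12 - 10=0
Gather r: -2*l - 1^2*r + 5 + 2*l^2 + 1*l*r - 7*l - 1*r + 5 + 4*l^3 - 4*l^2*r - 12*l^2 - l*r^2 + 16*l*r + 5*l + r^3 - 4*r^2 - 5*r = 4*l^3 - 10*l^2 - 4*l + r^3 + r^2*(-l - 4) + r*(-4*l^2 + 17*l - 7) + 10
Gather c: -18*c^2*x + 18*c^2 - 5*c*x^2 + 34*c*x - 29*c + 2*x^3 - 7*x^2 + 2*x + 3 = c^2*(18 - 18*x) + c*(-5*x^2 + 34*x - 29) + 2*x^3 - 7*x^2 + 2*x + 3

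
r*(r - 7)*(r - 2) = r^3 - 9*r^2 + 14*r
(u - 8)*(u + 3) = u^2 - 5*u - 24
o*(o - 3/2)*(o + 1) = o^3 - o^2/2 - 3*o/2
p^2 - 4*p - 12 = (p - 6)*(p + 2)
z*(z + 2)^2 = z^3 + 4*z^2 + 4*z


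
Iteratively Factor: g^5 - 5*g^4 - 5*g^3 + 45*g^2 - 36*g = (g + 3)*(g^4 - 8*g^3 + 19*g^2 - 12*g) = (g - 1)*(g + 3)*(g^3 - 7*g^2 + 12*g) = (g - 3)*(g - 1)*(g + 3)*(g^2 - 4*g) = g*(g - 3)*(g - 1)*(g + 3)*(g - 4)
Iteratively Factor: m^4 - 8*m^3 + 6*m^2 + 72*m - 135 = (m + 3)*(m^3 - 11*m^2 + 39*m - 45) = (m - 5)*(m + 3)*(m^2 - 6*m + 9) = (m - 5)*(m - 3)*(m + 3)*(m - 3)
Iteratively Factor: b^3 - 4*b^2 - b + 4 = (b - 4)*(b^2 - 1) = (b - 4)*(b + 1)*(b - 1)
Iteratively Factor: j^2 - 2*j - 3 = (j + 1)*(j - 3)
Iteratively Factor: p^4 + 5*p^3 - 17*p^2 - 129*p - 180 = (p + 3)*(p^3 + 2*p^2 - 23*p - 60) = (p - 5)*(p + 3)*(p^2 + 7*p + 12) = (p - 5)*(p + 3)*(p + 4)*(p + 3)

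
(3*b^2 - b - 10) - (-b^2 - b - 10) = 4*b^2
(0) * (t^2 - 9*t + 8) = 0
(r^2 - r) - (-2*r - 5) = r^2 + r + 5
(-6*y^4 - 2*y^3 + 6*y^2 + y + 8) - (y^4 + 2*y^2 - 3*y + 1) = -7*y^4 - 2*y^3 + 4*y^2 + 4*y + 7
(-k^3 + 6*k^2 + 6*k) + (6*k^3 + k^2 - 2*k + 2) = 5*k^3 + 7*k^2 + 4*k + 2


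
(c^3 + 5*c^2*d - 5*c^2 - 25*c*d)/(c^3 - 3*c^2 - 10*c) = (c + 5*d)/(c + 2)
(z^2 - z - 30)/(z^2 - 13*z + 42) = (z + 5)/(z - 7)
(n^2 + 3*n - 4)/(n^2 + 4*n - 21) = (n^2 + 3*n - 4)/(n^2 + 4*n - 21)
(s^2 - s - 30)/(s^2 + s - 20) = (s - 6)/(s - 4)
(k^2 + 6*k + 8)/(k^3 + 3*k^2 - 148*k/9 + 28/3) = 9*(k^2 + 6*k + 8)/(9*k^3 + 27*k^2 - 148*k + 84)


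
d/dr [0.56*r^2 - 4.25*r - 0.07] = 1.12*r - 4.25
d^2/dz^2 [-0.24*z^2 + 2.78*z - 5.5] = -0.480000000000000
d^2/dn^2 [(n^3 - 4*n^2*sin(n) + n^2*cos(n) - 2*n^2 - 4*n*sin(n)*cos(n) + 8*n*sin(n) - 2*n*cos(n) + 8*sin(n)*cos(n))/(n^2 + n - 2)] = (4*n^6*sin(n) - n^6*cos(n) + 8*n^5*sin(2*n) - 34*n^4*sin(n) - 17*n^4*cos(n) + 8*n^4*cos(2*n) + 34*n^3*sin(n) - 60*n^3*sin(2*n) - 24*n^3*cos(2*n) + 10*n^3 + 12*n^2*sin(n) + 40*n^2*sin(2*n) + 48*n^2*cos(n) - 48*n^2*cos(2*n) - 36*n^2 + 40*n*sin(n) + 96*n*sin(2*n) - 112*n*cos(n) + 64*n*cos(2*n) + 24*n + 16*sin(n) - 48*sin(2*n) + 64*cos(n) - 16)/(n^6 + 3*n^5 - 3*n^4 - 11*n^3 + 6*n^2 + 12*n - 8)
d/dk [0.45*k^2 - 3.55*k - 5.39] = 0.9*k - 3.55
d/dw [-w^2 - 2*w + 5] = -2*w - 2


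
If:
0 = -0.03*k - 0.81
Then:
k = -27.00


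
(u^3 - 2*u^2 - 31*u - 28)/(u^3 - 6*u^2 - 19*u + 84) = (u + 1)/(u - 3)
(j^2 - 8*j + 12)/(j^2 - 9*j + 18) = (j - 2)/(j - 3)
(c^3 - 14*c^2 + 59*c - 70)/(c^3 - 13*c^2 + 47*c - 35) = (c - 2)/(c - 1)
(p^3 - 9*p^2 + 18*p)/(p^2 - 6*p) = p - 3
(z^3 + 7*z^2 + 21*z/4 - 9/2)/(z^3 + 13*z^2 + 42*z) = (z^2 + z - 3/4)/(z*(z + 7))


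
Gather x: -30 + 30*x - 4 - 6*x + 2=24*x - 32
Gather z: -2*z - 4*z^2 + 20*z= -4*z^2 + 18*z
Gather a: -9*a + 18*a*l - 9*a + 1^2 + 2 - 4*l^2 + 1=a*(18*l - 18) - 4*l^2 + 4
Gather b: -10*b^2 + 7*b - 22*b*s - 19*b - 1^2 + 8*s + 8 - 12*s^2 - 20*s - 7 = -10*b^2 + b*(-22*s - 12) - 12*s^2 - 12*s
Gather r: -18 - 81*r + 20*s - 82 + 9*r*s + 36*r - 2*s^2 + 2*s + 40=r*(9*s - 45) - 2*s^2 + 22*s - 60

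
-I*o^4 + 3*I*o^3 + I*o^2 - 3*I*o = o*(o - 3)*(o - 1)*(-I*o - I)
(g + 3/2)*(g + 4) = g^2 + 11*g/2 + 6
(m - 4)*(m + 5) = m^2 + m - 20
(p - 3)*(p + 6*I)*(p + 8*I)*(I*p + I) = I*p^4 - 14*p^3 - 2*I*p^3 + 28*p^2 - 51*I*p^2 + 42*p + 96*I*p + 144*I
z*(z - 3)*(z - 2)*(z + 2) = z^4 - 3*z^3 - 4*z^2 + 12*z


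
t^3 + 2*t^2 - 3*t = t*(t - 1)*(t + 3)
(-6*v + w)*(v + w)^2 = -6*v^3 - 11*v^2*w - 4*v*w^2 + w^3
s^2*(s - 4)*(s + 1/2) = s^4 - 7*s^3/2 - 2*s^2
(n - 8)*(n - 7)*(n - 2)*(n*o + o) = n^4*o - 16*n^3*o + 69*n^2*o - 26*n*o - 112*o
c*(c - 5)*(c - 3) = c^3 - 8*c^2 + 15*c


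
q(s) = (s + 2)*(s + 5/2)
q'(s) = 2*s + 9/2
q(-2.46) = -0.02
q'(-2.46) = -0.42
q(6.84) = 82.57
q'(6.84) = 18.18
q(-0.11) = 4.52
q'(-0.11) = 4.28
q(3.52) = 33.23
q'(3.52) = 11.54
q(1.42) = 13.41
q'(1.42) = 7.34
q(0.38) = 6.85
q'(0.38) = 5.26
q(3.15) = 29.10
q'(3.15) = 10.80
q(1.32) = 12.68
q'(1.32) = 7.14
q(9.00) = 126.50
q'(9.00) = 22.50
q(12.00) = 203.00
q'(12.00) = 28.50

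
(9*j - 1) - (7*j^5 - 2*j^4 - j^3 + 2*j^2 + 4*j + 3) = -7*j^5 + 2*j^4 + j^3 - 2*j^2 + 5*j - 4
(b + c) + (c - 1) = b + 2*c - 1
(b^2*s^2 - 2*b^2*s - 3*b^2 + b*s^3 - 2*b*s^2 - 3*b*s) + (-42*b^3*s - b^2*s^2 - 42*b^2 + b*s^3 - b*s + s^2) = -42*b^3*s - 2*b^2*s - 45*b^2 + 2*b*s^3 - 2*b*s^2 - 4*b*s + s^2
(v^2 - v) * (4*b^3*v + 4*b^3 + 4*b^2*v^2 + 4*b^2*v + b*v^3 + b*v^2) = 4*b^3*v^3 - 4*b^3*v + 4*b^2*v^4 - 4*b^2*v^2 + b*v^5 - b*v^3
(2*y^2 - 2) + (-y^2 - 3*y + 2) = y^2 - 3*y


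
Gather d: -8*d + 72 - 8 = 64 - 8*d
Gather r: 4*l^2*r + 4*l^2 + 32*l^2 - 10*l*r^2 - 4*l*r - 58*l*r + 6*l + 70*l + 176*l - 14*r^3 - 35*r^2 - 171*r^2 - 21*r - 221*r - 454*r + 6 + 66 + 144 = 36*l^2 + 252*l - 14*r^3 + r^2*(-10*l - 206) + r*(4*l^2 - 62*l - 696) + 216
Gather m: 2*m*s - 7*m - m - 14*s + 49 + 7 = m*(2*s - 8) - 14*s + 56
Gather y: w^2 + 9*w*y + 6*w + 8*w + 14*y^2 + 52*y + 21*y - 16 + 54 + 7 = w^2 + 14*w + 14*y^2 + y*(9*w + 73) + 45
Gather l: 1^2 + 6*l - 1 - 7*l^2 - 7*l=-7*l^2 - l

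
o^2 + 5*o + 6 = (o + 2)*(o + 3)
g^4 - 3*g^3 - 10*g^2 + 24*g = g*(g - 4)*(g - 2)*(g + 3)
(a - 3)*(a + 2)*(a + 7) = a^3 + 6*a^2 - 13*a - 42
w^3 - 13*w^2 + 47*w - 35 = (w - 7)*(w - 5)*(w - 1)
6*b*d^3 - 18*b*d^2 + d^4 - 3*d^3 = d^2*(6*b + d)*(d - 3)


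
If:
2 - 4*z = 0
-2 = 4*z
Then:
No Solution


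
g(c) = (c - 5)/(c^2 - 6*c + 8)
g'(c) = (6 - 2*c)*(c - 5)/(c^2 - 6*c + 8)^2 + 1/(c^2 - 6*c + 8)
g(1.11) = -1.51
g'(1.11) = -1.83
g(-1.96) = -0.29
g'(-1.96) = -0.08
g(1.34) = -2.08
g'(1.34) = -3.37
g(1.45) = -2.53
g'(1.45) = -4.88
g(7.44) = 0.13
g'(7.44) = -0.01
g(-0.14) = -0.58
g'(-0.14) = -0.30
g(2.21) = 7.42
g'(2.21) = -33.86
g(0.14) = -0.68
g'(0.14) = -0.40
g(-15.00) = -0.06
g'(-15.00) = 0.00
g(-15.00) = -0.06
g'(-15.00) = 0.00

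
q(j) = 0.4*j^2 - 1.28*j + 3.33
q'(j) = 0.8*j - 1.28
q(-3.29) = 11.87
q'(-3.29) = -3.91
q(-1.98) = 7.43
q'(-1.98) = -2.86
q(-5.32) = 21.46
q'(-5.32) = -5.54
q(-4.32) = 16.32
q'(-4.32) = -4.74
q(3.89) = 4.40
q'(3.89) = 1.83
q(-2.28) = 8.33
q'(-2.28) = -3.10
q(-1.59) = 6.38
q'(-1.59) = -2.55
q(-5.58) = 22.93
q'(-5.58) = -5.74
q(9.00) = 24.21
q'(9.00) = 5.92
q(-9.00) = 47.25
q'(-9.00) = -8.48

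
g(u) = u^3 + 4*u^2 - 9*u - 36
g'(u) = 3*u^2 + 8*u - 9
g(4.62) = 106.41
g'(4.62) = 91.99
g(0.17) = -37.41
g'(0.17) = -7.55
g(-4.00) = 0.00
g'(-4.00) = 7.00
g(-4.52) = -5.94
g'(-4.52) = 16.13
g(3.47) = 22.72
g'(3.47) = 54.88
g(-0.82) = -26.48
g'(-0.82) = -13.54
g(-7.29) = -145.23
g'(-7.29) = 92.11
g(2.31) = -23.12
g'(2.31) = 25.49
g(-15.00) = -2376.00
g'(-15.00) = 546.00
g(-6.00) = -54.00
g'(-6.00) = 51.00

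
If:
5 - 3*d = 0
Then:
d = 5/3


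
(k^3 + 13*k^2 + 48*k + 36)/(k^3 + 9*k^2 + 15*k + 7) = (k^2 + 12*k + 36)/(k^2 + 8*k + 7)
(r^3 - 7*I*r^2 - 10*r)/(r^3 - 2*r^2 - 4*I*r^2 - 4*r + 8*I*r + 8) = r*(r - 5*I)/(r^2 - 2*r*(1 + I) + 4*I)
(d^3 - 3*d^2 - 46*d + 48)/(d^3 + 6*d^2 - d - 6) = (d - 8)/(d + 1)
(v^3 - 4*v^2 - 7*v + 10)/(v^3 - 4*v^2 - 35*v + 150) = (v^2 + v - 2)/(v^2 + v - 30)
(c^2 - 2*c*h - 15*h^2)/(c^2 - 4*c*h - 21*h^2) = (c - 5*h)/(c - 7*h)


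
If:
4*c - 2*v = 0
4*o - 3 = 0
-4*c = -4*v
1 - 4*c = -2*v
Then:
No Solution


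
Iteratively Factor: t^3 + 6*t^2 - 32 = (t + 4)*(t^2 + 2*t - 8) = (t - 2)*(t + 4)*(t + 4)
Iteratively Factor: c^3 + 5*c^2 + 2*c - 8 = (c + 2)*(c^2 + 3*c - 4) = (c - 1)*(c + 2)*(c + 4)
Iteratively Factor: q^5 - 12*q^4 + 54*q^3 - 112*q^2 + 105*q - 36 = (q - 4)*(q^4 - 8*q^3 + 22*q^2 - 24*q + 9) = (q - 4)*(q - 3)*(q^3 - 5*q^2 + 7*q - 3) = (q - 4)*(q - 3)*(q - 1)*(q^2 - 4*q + 3) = (q - 4)*(q - 3)^2*(q - 1)*(q - 1)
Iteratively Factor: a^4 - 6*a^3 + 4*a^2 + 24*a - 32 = (a + 2)*(a^3 - 8*a^2 + 20*a - 16) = (a - 4)*(a + 2)*(a^2 - 4*a + 4) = (a - 4)*(a - 2)*(a + 2)*(a - 2)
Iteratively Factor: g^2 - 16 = (g - 4)*(g + 4)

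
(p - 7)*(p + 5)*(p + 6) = p^3 + 4*p^2 - 47*p - 210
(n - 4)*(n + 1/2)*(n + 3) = n^3 - n^2/2 - 25*n/2 - 6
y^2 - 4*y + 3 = (y - 3)*(y - 1)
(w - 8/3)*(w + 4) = w^2 + 4*w/3 - 32/3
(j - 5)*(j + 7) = j^2 + 2*j - 35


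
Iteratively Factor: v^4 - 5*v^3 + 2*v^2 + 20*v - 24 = (v - 2)*(v^3 - 3*v^2 - 4*v + 12) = (v - 3)*(v - 2)*(v^2 - 4) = (v - 3)*(v - 2)*(v + 2)*(v - 2)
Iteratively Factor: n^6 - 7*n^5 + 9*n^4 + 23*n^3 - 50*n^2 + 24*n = (n - 3)*(n^5 - 4*n^4 - 3*n^3 + 14*n^2 - 8*n) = (n - 3)*(n - 1)*(n^4 - 3*n^3 - 6*n^2 + 8*n) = (n - 3)*(n - 1)^2*(n^3 - 2*n^2 - 8*n) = n*(n - 3)*(n - 1)^2*(n^2 - 2*n - 8) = n*(n - 4)*(n - 3)*(n - 1)^2*(n + 2)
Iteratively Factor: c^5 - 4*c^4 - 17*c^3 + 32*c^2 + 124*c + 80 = (c - 4)*(c^4 - 17*c^2 - 36*c - 20) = (c - 4)*(c + 2)*(c^3 - 2*c^2 - 13*c - 10) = (c - 4)*(c + 1)*(c + 2)*(c^2 - 3*c - 10) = (c - 5)*(c - 4)*(c + 1)*(c + 2)*(c + 2)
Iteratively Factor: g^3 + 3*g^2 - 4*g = (g)*(g^2 + 3*g - 4) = g*(g - 1)*(g + 4)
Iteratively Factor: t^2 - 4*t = (t)*(t - 4)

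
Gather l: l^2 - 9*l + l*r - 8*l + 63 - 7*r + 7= l^2 + l*(r - 17) - 7*r + 70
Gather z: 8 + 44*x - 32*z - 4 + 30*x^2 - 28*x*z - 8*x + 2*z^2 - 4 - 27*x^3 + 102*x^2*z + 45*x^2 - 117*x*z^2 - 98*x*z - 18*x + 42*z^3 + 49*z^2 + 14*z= -27*x^3 + 75*x^2 + 18*x + 42*z^3 + z^2*(51 - 117*x) + z*(102*x^2 - 126*x - 18)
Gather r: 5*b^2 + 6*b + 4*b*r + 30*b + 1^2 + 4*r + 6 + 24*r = 5*b^2 + 36*b + r*(4*b + 28) + 7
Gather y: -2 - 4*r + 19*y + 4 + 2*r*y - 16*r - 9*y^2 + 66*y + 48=-20*r - 9*y^2 + y*(2*r + 85) + 50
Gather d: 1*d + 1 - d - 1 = 0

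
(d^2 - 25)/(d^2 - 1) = (d^2 - 25)/(d^2 - 1)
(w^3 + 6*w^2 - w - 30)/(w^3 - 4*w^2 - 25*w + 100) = (w^2 + w - 6)/(w^2 - 9*w + 20)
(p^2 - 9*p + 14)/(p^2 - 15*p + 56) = (p - 2)/(p - 8)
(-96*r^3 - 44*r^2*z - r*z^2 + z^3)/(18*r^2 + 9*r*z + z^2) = (-32*r^2 - 4*r*z + z^2)/(6*r + z)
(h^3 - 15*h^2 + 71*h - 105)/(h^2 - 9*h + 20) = (h^2 - 10*h + 21)/(h - 4)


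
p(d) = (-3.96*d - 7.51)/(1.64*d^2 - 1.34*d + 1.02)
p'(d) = (1.34 - 3.28*d)*(-3.96*d - 7.51)/(1.64*d^2 - 1.34*d + 1.02)^2 - 3.96/(1.64*d^2 - 1.34*d + 1.02)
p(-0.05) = -6.70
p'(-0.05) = -12.87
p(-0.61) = -2.08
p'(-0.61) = -4.46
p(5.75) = -0.64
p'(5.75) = 0.15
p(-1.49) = -0.24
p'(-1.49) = -0.82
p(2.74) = -1.90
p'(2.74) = 1.09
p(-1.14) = -0.64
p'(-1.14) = -1.54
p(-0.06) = -6.57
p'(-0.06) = -12.71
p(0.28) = -11.14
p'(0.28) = -11.20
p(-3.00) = 0.22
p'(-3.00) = -0.08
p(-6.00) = 0.24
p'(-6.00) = 0.02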